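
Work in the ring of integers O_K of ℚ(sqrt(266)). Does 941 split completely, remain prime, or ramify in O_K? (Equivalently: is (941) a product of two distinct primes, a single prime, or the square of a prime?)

remains prime (inert)

d = 266 ≡ 2 (mod 4), so O_K = ℤ[√266] and disc(K) = 4d = 1064.
disc(K) = 1064 is not divisible by 941; 941 is unramified.
Legendre symbol by Euler's criterion: (266/941) ≡ 266^470 ≡ 940 (mod 941), i.e. (266/941) = -1.
(266/941) = -1, so 941 is inert.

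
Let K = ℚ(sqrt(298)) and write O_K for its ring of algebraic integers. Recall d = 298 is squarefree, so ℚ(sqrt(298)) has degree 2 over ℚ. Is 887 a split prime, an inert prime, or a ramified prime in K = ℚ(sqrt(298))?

298 mod 4 = 2, hence disc K = 4·298 = 1192 and O_K = ℤ[√298].
Since gcd(887, 1192) = 1 the prime 887 does not ramify.
Legendre symbol by Euler's criterion: (298/887) ≡ 298^443 ≡ 1 (mod 887), i.e. (298/887) = 1.
(298/887) = 1, so 887 splits.

p splits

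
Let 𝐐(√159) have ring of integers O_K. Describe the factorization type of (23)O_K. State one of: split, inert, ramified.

inert — (23) stays prime in O_K

Since 159 ≢ 1 mod 4, the ring of integers is ℤ[√159] with discriminant 4·159 = 636.
Since gcd(23, 636) = 1 the prime 23 does not ramify.
Legendre symbol by Euler's criterion: (159/23) ≡ 159^11 ≡ 22 (mod 23), i.e. (159/23) = -1.
d is a non-residue mod p, hence 23 remains inert in O_K.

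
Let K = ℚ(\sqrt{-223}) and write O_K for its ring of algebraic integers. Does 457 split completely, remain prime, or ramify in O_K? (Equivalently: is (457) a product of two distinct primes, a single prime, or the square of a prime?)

inert — (457) stays prime in O_K

d = -223 ≡ 1 (mod 4), so O_K = ℤ[(1+√-223)/2] and disc(K) = d = -223.
Since gcd(457, -223) = 1 the prime 457 does not ramify.
Euler's criterion: (-223)^228 mod 457 = 456. Thus (-223|457) = -1.
(-223/457) = -1, so 457 is inert.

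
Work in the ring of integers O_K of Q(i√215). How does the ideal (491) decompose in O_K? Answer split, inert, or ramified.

inert — (491) stays prime in O_K

d = -215 ≡ 1 (mod 4), so O_K = ℤ[(1+√-215)/2] and disc(K) = d = -215.
disc(K) = -215 is not divisible by 491; 491 is unramified.
Compute (-215/491) via Euler: 276^((491-1)/2) mod 491 = 490, so (-215/491) = -1.
d is a non-residue mod p, hence 491 remains inert in O_K.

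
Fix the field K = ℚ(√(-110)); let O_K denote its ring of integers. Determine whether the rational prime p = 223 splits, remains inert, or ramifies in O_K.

223 remains inert

d = -110 ≡ 2 (mod 4), so O_K = ℤ[√-110] and disc(K) = 4d = -440.
223 ∤ -440, so 223 is unramified.
Compute (-110/223) via Euler: 113^((223-1)/2) mod 223 = 222, so (-110/223) = -1.
(-110/223) = -1, so 223 is inert.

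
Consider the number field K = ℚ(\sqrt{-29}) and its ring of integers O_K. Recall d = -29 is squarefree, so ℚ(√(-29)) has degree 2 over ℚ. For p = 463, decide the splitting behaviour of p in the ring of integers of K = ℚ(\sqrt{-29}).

d = -29 ≡ 3 (mod 4), so O_K = ℤ[√-29] and disc(K) = 4d = -116.
disc(K) = -116 is not divisible by 463; 463 is unramified.
Compute (-29/463) via Euler: 434^((463-1)/2) mod 463 = 462, so (-29/463) = -1.
Legendre symbol -1 ⇒ 463 is inert.

inert — (463) stays prime in O_K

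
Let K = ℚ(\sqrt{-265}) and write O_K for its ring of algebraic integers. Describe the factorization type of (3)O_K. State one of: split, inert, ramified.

Since -265 ≢ 1 mod 4, the ring of integers is ℤ[√-265] with discriminant 4·(-265) = -1060.
Since gcd(3, -1060) = 1 the prime 3 does not ramify.
Euler's criterion: (-265)^1 mod 3 = 2. Thus (-265|3) = -1.
Legendre symbol -1 ⇒ 3 is inert.

p is inert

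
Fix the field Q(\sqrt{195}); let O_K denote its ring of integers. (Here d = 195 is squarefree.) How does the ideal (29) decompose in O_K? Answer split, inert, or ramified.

p is inert

d = 195 ≡ 3 (mod 4), so O_K = ℤ[√195] and disc(K) = 4d = 780.
29 ∤ 780, so 29 is unramified.
Compute (195/29) via Euler: 21^((29-1)/2) mod 29 = 28, so (195/29) = -1.
(195/29) = -1, so 29 is inert.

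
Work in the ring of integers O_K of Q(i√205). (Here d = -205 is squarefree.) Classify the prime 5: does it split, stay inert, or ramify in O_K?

Since -205 ≢ 1 mod 4, the ring of integers is ℤ[√-205] with discriminant 4·(-205) = -820.
Ramification test: 5 | -820. The prime 5 ramifies in K.

ramifies in O_K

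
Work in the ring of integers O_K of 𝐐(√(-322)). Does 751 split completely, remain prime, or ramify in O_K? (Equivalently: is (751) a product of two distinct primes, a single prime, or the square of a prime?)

split

-322 mod 4 = 2, hence disc K = 4·(-322) = -1288 and O_K = ℤ[√-322].
751 ∤ -1288, so 751 is unramified.
Compute (-322/751) via Euler: 429^((751-1)/2) mod 751 = 1, so (-322/751) = 1.
d is a quadratic residue mod p, hence 751 splits in O_K.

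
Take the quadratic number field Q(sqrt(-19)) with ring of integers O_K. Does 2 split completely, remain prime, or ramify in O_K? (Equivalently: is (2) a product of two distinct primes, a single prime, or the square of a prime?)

d = -19 ≡ 1 (mod 4), so O_K = ℤ[(1+√-19)/2] and disc(K) = d = -19.
2 ∤ -19, so 2 is unramified.
d ≡ 5 (mod 8); the supplementary law gives 2 inert.

inert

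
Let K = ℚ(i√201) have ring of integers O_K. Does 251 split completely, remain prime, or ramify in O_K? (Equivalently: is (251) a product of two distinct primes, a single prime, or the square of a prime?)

Since -201 ≢ 1 mod 4, the ring of integers is ℤ[√-201] with discriminant 4·(-201) = -804.
251 ∤ -804, so 251 is unramified.
Compute (-201/251) via Euler: 50^((251-1)/2) mod 251 = 250, so (-201/251) = -1.
Legendre symbol -1 ⇒ 251 is inert.

251 remains inert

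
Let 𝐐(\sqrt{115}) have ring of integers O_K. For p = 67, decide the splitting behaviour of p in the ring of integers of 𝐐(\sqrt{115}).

Since 115 ≢ 1 mod 4, the ring of integers is ℤ[√115] with discriminant 4·115 = 460.
disc(K) = 460 is not divisible by 67; 67 is unramified.
Euler's criterion: 115^33 mod 67 = 66. Thus (115|67) = -1.
d is a non-residue mod p, hence 67 remains inert in O_K.

p is inert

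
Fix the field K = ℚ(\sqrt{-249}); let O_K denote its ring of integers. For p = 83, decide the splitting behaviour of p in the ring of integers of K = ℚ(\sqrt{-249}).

-249 mod 4 = 3, hence disc K = 4·(-249) = -996 and O_K = ℤ[√-249].
83 divides disc(K) = -996, so 83 ramifies.

ramified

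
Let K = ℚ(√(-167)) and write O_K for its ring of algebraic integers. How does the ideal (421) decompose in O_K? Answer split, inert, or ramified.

421 splits in O_K

Since -167 ≡ 1 mod 4, the ring of integers is ℤ[(1+√-167)/2] with discriminant -167.
421 ∤ -167, so 421 is unramified.
(-167/421) = 254^210 mod 421 = 1, giving Legendre symbol 1.
Legendre symbol 1 ⇒ 421 is split.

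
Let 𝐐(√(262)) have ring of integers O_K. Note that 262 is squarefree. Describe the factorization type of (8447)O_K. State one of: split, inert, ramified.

p is inert

d = 262 ≡ 2 (mod 4), so O_K = ℤ[√262] and disc(K) = 4d = 1048.
8447 ∤ 1048, so 8447 is unramified.
Euler's criterion: 262^4223 mod 8447 = 8446. Thus (262|8447) = -1.
Legendre symbol -1 ⇒ 8447 is inert.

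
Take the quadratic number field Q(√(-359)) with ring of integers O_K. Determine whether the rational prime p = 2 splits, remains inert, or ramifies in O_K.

p splits

-359 mod 4 = 1, hence disc K = -359 and O_K = ℤ[(1+√-359)/2].
Since gcd(2, -359) = 1 the prime 2 does not ramify.
d ≡ 1 (mod 8); the supplementary law gives 2 split.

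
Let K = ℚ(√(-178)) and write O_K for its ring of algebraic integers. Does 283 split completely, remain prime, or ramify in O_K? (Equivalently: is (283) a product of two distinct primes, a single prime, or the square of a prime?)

p splits

-178 mod 4 = 2, hence disc K = 4·(-178) = -712 and O_K = ℤ[√-178].
283 ∤ -712, so 283 is unramified.
Compute (-178/283) via Euler: 105^((283-1)/2) mod 283 = 1, so (-178/283) = 1.
Legendre symbol 1 ⇒ 283 is split.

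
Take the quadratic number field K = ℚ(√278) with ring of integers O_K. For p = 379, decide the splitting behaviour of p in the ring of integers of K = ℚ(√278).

278 mod 4 = 2, hence disc K = 4·278 = 1112 and O_K = ℤ[√278].
379 ∤ 1112, so 379 is unramified.
(278/379) = 278^189 mod 379 = 378, giving Legendre symbol -1.
d is a non-residue mod p, hence 379 remains inert in O_K.

inert — (379) stays prime in O_K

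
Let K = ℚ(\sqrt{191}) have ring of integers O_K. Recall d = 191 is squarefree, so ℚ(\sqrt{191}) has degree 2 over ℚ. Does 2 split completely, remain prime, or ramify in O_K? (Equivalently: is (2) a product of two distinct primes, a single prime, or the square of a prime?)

ramified

191 mod 4 = 3, hence disc K = 4·191 = 764 and O_K = ℤ[√191].
2 divides disc(K) = 764, so 2 ramifies.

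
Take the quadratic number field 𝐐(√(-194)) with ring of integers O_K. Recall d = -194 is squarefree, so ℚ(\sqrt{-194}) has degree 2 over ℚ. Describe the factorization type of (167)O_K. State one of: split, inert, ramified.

remains prime (inert)

Since -194 ≢ 1 mod 4, the ring of integers is ℤ[√-194] with discriminant 4·(-194) = -776.
disc(K) = -776 is not divisible by 167; 167 is unramified.
(-194/167) = 140^83 mod 167 = 166, giving Legendre symbol -1.
(-194/167) = -1, so 167 is inert.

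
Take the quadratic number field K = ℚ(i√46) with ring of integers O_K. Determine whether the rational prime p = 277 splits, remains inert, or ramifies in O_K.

277 remains inert

Since -46 ≢ 1 mod 4, the ring of integers is ℤ[√-46] with discriminant 4·(-46) = -184.
Since gcd(277, -184) = 1 the prime 277 does not ramify.
(-46/277) = 231^138 mod 277 = 276, giving Legendre symbol -1.
Legendre symbol -1 ⇒ 277 is inert.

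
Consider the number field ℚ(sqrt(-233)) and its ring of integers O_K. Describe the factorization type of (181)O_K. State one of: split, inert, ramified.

d = -233 ≡ 3 (mod 4), so O_K = ℤ[√-233] and disc(K) = 4d = -932.
Since gcd(181, -932) = 1 the prime 181 does not ramify.
Compute (-233/181) via Euler: 129^((181-1)/2) mod 181 = 1, so (-233/181) = 1.
(-233/181) = 1, so 181 splits.

split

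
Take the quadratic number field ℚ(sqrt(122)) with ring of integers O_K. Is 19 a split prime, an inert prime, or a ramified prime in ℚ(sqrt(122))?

Since 122 ≢ 1 mod 4, the ring of integers is ℤ[√122] with discriminant 4·122 = 488.
Since gcd(19, 488) = 1 the prime 19 does not ramify.
Compute (122/19) via Euler: 8^((19-1)/2) mod 19 = 18, so (122/19) = -1.
(122/19) = -1, so 19 is inert.

19 remains inert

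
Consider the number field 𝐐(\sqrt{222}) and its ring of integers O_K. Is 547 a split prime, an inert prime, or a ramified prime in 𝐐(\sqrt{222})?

p is inert

Since 222 ≢ 1 mod 4, the ring of integers is ℤ[√222] with discriminant 4·222 = 888.
Since gcd(547, 888) = 1 the prime 547 does not ramify.
Euler's criterion: 222^273 mod 547 = 546. Thus (222|547) = -1.
(222/547) = -1, so 547 is inert.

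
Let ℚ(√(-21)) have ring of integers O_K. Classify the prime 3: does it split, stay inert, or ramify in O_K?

Since -21 ≢ 1 mod 4, the ring of integers is ℤ[√-21] with discriminant 4·(-21) = -84.
3 divides disc(K) = -84, so 3 ramifies.

3 is ramified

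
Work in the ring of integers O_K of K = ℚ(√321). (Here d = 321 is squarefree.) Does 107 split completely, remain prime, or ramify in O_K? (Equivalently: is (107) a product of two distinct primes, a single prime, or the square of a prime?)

d = 321 ≡ 1 (mod 4), so O_K = ℤ[(1+√321)/2] and disc(K) = d = 321.
107 divides disc(K) = 321, so 107 ramifies.

107 is ramified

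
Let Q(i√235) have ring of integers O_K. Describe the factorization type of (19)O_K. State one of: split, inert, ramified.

inert — (19) stays prime in O_K

-235 mod 4 = 1, hence disc K = -235 and O_K = ℤ[(1+√-235)/2].
19 ∤ -235, so 19 is unramified.
Legendre symbol by Euler's criterion: (-235/19) ≡ (-235)^9 ≡ 18 (mod 19), i.e. (-235/19) = -1.
(-235/19) = -1, so 19 is inert.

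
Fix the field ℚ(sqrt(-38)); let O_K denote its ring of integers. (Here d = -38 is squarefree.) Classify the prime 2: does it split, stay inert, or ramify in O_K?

ramifies in O_K

d = -38 ≡ 2 (mod 4), so O_K = ℤ[√-38] and disc(K) = 4d = -152.
Ramification test: 2 | -152. The prime 2 ramifies in K.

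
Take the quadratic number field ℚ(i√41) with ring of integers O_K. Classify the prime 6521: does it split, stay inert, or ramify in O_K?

splits completely

Since -41 ≢ 1 mod 4, the ring of integers is ℤ[√-41] with discriminant 4·(-41) = -164.
disc(K) = -164 is not divisible by 6521; 6521 is unramified.
Legendre symbol by Euler's criterion: (-41/6521) ≡ (-41)^3260 ≡ 1 (mod 6521), i.e. (-41/6521) = 1.
(-41/6521) = 1, so 6521 splits.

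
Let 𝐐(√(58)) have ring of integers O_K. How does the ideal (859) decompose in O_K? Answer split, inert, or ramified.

p splits

d = 58 ≡ 2 (mod 4), so O_K = ℤ[√58] and disc(K) = 4d = 232.
859 ∤ 232, so 859 is unramified.
Euler's criterion: 58^429 mod 859 = 1. Thus (58|859) = 1.
d is a quadratic residue mod p, hence 859 splits in O_K.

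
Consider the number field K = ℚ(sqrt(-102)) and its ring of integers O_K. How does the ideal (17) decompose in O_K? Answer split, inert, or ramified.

ramifies in O_K

-102 mod 4 = 2, hence disc K = 4·(-102) = -408 and O_K = ℤ[√-102].
Ramification test: 17 | -408. The prime 17 ramifies in K.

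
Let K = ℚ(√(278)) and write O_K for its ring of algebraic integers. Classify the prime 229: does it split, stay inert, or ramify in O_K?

229 splits in O_K

278 mod 4 = 2, hence disc K = 4·278 = 1112 and O_K = ℤ[√278].
disc(K) = 1112 is not divisible by 229; 229 is unramified.
Legendre symbol by Euler's criterion: (278/229) ≡ 278^114 ≡ 1 (mod 229), i.e. (278/229) = 1.
d is a quadratic residue mod p, hence 229 splits in O_K.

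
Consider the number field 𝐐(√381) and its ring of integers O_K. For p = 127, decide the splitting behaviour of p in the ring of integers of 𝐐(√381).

127 is ramified

Since 381 ≡ 1 mod 4, the ring of integers is ℤ[(1+√381)/2] with discriminant 381.
Ramification test: 127 | 381. The prime 127 ramifies in K.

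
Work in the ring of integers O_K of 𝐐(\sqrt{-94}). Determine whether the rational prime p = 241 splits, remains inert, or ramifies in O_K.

d = -94 ≡ 2 (mod 4), so O_K = ℤ[√-94] and disc(K) = 4d = -376.
241 ∤ -376, so 241 is unramified.
Legendre symbol by Euler's criterion: (-94/241) ≡ (-94)^120 ≡ 1 (mod 241), i.e. (-94/241) = 1.
Legendre symbol 1 ⇒ 241 is split.

p splits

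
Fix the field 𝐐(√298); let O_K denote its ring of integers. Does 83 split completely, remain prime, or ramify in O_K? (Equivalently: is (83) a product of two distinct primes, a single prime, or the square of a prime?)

split — (83) = 𝔭₁𝔭₂ with 𝔭₁ ≠ 𝔭₂

Since 298 ≢ 1 mod 4, the ring of integers is ℤ[√298] with discriminant 4·298 = 1192.
83 ∤ 1192, so 83 is unramified.
Compute (298/83) via Euler: 49^((83-1)/2) mod 83 = 1, so (298/83) = 1.
Legendre symbol 1 ⇒ 83 is split.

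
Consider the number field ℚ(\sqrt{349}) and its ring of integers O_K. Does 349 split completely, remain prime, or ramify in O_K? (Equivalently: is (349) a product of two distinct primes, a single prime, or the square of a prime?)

ramified

349 mod 4 = 1, hence disc K = 349 and O_K = ℤ[(1+√349)/2].
disc(K) = 349 = 349·1, so p = 349 is ramified.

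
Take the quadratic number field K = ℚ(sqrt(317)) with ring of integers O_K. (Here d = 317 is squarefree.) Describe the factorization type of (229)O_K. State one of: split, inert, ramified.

d = 317 ≡ 1 (mod 4), so O_K = ℤ[(1+√317)/2] and disc(K) = d = 317.
Since gcd(229, 317) = 1 the prime 229 does not ramify.
Compute (317/229) via Euler: 88^((229-1)/2) mod 229 = 228, so (317/229) = -1.
d is a non-residue mod p, hence 229 remains inert in O_K.

inert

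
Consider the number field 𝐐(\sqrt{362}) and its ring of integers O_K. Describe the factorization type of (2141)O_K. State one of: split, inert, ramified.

d = 362 ≡ 2 (mod 4), so O_K = ℤ[√362] and disc(K) = 4d = 1448.
2141 ∤ 1448, so 2141 is unramified.
Compute (362/2141) via Euler: 362^((2141-1)/2) mod 2141 = 1, so (362/2141) = 1.
Legendre symbol 1 ⇒ 2141 is split.

splits completely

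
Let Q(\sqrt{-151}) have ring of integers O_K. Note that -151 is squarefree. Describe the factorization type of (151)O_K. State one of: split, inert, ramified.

-151 mod 4 = 1, hence disc K = -151 and O_K = ℤ[(1+√-151)/2].
151 divides disc(K) = -151, so 151 ramifies.

ramified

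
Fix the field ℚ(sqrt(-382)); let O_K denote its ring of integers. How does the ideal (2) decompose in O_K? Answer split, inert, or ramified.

ramified — (2) = 𝔭²

-382 mod 4 = 2, hence disc K = 4·(-382) = -1528 and O_K = ℤ[√-382].
Ramification test: 2 | -1528. The prime 2 ramifies in K.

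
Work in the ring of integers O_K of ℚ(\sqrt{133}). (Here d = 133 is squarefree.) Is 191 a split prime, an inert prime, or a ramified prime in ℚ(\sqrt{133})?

191 splits in O_K

Since 133 ≡ 1 mod 4, the ring of integers is ℤ[(1+√133)/2] with discriminant 133.
disc(K) = 133 is not divisible by 191; 191 is unramified.
(133/191) = 133^95 mod 191 = 1, giving Legendre symbol 1.
Legendre symbol 1 ⇒ 191 is split.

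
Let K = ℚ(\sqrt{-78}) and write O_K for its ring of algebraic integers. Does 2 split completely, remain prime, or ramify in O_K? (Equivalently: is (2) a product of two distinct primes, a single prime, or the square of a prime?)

d = -78 ≡ 2 (mod 4), so O_K = ℤ[√-78] and disc(K) = 4d = -312.
2 divides disc(K) = -312, so 2 ramifies.

ramifies in O_K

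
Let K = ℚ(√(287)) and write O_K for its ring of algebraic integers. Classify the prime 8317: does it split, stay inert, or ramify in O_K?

inert — (8317) stays prime in O_K

Since 287 ≢ 1 mod 4, the ring of integers is ℤ[√287] with discriminant 4·287 = 1148.
8317 ∤ 1148, so 8317 is unramified.
Compute (287/8317) via Euler: 287^((8317-1)/2) mod 8317 = 8316, so (287/8317) = -1.
d is a non-residue mod p, hence 8317 remains inert in O_K.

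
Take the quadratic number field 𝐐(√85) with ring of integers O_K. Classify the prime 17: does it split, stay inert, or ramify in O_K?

d = 85 ≡ 1 (mod 4), so O_K = ℤ[(1+√85)/2] and disc(K) = d = 85.
disc(K) = 85 = 17·5, so p = 17 is ramified.

ramifies in O_K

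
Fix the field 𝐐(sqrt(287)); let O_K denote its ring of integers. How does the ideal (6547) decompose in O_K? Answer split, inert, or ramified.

split

Since 287 ≢ 1 mod 4, the ring of integers is ℤ[√287] with discriminant 4·287 = 1148.
disc(K) = 1148 is not divisible by 6547; 6547 is unramified.
(287/6547) = 287^3273 mod 6547 = 1, giving Legendre symbol 1.
(287/6547) = 1, so 6547 splits.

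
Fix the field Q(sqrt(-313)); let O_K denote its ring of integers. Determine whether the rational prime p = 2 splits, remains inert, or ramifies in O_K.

ramified — (2) = 𝔭²

-313 mod 4 = 3, hence disc K = 4·(-313) = -1252 and O_K = ℤ[√-313].
Ramification test: 2 | -1252. The prime 2 ramifies in K.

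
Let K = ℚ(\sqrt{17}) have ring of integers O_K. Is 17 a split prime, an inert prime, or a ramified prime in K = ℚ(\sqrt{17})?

ramifies in O_K

Since 17 ≡ 1 mod 4, the ring of integers is ℤ[(1+√17)/2] with discriminant 17.
Ramification test: 17 | 17. The prime 17 ramifies in K.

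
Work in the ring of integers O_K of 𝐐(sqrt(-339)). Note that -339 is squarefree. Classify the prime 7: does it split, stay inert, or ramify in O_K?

split — (7) = 𝔭₁𝔭₂ with 𝔭₁ ≠ 𝔭₂

d = -339 ≡ 1 (mod 4), so O_K = ℤ[(1+√-339)/2] and disc(K) = d = -339.
7 ∤ -339, so 7 is unramified.
Compute (-339/7) via Euler: 4^((7-1)/2) mod 7 = 1, so (-339/7) = 1.
(-339/7) = 1, so 7 splits.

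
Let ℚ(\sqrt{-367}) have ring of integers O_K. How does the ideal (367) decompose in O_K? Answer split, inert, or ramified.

ramified

d = -367 ≡ 1 (mod 4), so O_K = ℤ[(1+√-367)/2] and disc(K) = d = -367.
disc(K) = -367 = 367·(-1), so p = 367 is ramified.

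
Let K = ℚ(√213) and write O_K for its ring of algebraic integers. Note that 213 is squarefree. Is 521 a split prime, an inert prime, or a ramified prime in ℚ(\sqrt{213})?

521 remains inert

213 mod 4 = 1, hence disc K = 213 and O_K = ℤ[(1+√213)/2].
521 ∤ 213, so 521 is unramified.
Euler's criterion: 213^260 mod 521 = 520. Thus (213|521) = -1.
(213/521) = -1, so 521 is inert.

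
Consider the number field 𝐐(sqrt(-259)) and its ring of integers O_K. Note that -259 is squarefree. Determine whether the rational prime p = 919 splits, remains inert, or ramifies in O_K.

remains prime (inert)

d = -259 ≡ 1 (mod 4), so O_K = ℤ[(1+√-259)/2] and disc(K) = d = -259.
919 ∤ -259, so 919 is unramified.
Compute (-259/919) via Euler: 660^((919-1)/2) mod 919 = 918, so (-259/919) = -1.
d is a non-residue mod p, hence 919 remains inert in O_K.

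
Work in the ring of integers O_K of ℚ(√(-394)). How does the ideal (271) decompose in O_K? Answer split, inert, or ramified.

p splits

-394 mod 4 = 2, hence disc K = 4·(-394) = -1576 and O_K = ℤ[√-394].
271 ∤ -1576, so 271 is unramified.
(-394/271) = 148^135 mod 271 = 1, giving Legendre symbol 1.
(-394/271) = 1, so 271 splits.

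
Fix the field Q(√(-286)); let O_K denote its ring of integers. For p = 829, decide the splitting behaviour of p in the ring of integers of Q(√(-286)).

d = -286 ≡ 2 (mod 4), so O_K = ℤ[√-286] and disc(K) = 4d = -1144.
disc(K) = -1144 is not divisible by 829; 829 is unramified.
Compute (-286/829) via Euler: 543^((829-1)/2) mod 829 = 828, so (-286/829) = -1.
(-286/829) = -1, so 829 is inert.

inert — (829) stays prime in O_K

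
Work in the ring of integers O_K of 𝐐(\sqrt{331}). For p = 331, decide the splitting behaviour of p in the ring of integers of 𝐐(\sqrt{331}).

331 mod 4 = 3, hence disc K = 4·331 = 1324 and O_K = ℤ[√331].
Ramification test: 331 | 1324. The prime 331 ramifies in K.

ramified — (331) = 𝔭²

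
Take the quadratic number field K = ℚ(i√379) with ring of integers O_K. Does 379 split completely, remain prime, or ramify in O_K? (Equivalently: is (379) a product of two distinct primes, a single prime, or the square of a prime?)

ramified

-379 mod 4 = 1, hence disc K = -379 and O_K = ℤ[(1+√-379)/2].
379 divides disc(K) = -379, so 379 ramifies.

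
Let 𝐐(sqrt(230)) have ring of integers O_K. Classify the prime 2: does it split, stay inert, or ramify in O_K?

Since 230 ≢ 1 mod 4, the ring of integers is ℤ[√230] with discriminant 4·230 = 920.
2 divides disc(K) = 920, so 2 ramifies.

2 is ramified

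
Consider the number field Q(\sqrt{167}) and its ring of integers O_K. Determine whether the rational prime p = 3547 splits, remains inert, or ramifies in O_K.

167 mod 4 = 3, hence disc K = 4·167 = 668 and O_K = ℤ[√167].
Since gcd(3547, 668) = 1 the prime 3547 does not ramify.
Euler's criterion: 167^1773 mod 3547 = 1. Thus (167|3547) = 1.
(167/3547) = 1, so 3547 splits.

splits completely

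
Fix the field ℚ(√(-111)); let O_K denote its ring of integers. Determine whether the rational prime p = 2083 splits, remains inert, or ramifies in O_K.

d = -111 ≡ 1 (mod 4), so O_K = ℤ[(1+√-111)/2] and disc(K) = d = -111.
Since gcd(2083, -111) = 1 the prime 2083 does not ramify.
(-111/2083) = 1972^1041 mod 2083 = 1, giving Legendre symbol 1.
d is a quadratic residue mod p, hence 2083 splits in O_K.

splits completely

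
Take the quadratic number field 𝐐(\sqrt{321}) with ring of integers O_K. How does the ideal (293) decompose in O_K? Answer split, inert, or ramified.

293 remains inert

Since 321 ≡ 1 mod 4, the ring of integers is ℤ[(1+√321)/2] with discriminant 321.
disc(K) = 321 is not divisible by 293; 293 is unramified.
(321/293) = 28^146 mod 293 = 292, giving Legendre symbol -1.
Legendre symbol -1 ⇒ 293 is inert.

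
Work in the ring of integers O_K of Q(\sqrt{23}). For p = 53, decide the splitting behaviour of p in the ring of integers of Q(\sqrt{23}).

p is inert

23 mod 4 = 3, hence disc K = 4·23 = 92 and O_K = ℤ[√23].
Since gcd(53, 92) = 1 the prime 53 does not ramify.
Compute (23/53) via Euler: 23^((53-1)/2) mod 53 = 52, so (23/53) = -1.
(23/53) = -1, so 53 is inert.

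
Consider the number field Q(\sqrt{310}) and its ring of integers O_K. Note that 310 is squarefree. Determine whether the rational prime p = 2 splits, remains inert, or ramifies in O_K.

ramified — (2) = 𝔭²

d = 310 ≡ 2 (mod 4), so O_K = ℤ[√310] and disc(K) = 4d = 1240.
2 divides disc(K) = 1240, so 2 ramifies.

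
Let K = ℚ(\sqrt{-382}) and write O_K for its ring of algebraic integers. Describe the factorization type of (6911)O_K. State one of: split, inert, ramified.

Since -382 ≢ 1 mod 4, the ring of integers is ℤ[√-382] with discriminant 4·(-382) = -1528.
disc(K) = -1528 is not divisible by 6911; 6911 is unramified.
(-382/6911) = 6529^3455 mod 6911 = 6910, giving Legendre symbol -1.
Legendre symbol -1 ⇒ 6911 is inert.

6911 remains inert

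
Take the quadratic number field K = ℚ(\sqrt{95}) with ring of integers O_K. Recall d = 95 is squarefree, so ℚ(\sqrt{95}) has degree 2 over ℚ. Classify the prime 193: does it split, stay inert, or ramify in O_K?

95 mod 4 = 3, hence disc K = 4·95 = 380 and O_K = ℤ[√95].
disc(K) = 380 is not divisible by 193; 193 is unramified.
Legendre symbol by Euler's criterion: (95/193) ≡ 95^96 ≡ 1 (mod 193), i.e. (95/193) = 1.
(95/193) = 1, so 193 splits.

splits completely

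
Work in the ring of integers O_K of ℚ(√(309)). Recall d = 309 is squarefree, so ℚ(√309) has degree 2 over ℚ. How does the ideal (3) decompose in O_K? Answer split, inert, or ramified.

p ramifies

d = 309 ≡ 1 (mod 4), so O_K = ℤ[(1+√309)/2] and disc(K) = d = 309.
Ramification test: 3 | 309. The prime 3 ramifies in K.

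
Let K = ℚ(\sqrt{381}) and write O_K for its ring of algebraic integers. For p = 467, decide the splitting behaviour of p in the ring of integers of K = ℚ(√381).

Since 381 ≡ 1 mod 4, the ring of integers is ℤ[(1+√381)/2] with discriminant 381.
467 ∤ 381, so 467 is unramified.
Compute (381/467) via Euler: 381^((467-1)/2) mod 467 = 1, so (381/467) = 1.
Legendre symbol 1 ⇒ 467 is split.

p splits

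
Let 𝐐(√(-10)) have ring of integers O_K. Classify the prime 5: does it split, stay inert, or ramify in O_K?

d = -10 ≡ 2 (mod 4), so O_K = ℤ[√-10] and disc(K) = 4d = -40.
Ramification test: 5 | -40. The prime 5 ramifies in K.

ramified — (5) = 𝔭²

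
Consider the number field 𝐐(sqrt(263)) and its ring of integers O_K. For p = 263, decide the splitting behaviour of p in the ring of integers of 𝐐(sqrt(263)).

d = 263 ≡ 3 (mod 4), so O_K = ℤ[√263] and disc(K) = 4d = 1052.
Ramification test: 263 | 1052. The prime 263 ramifies in K.

ramifies in O_K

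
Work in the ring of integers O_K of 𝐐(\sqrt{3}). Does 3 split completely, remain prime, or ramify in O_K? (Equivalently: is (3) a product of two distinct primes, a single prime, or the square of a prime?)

ramifies in O_K

Since 3 ≢ 1 mod 4, the ring of integers is ℤ[√3] with discriminant 4·3 = 12.
disc(K) = 12 = 3·4, so p = 3 is ramified.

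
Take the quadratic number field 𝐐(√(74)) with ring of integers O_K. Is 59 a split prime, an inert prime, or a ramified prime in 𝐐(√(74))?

p splits

d = 74 ≡ 2 (mod 4), so O_K = ℤ[√74] and disc(K) = 4d = 296.
Since gcd(59, 296) = 1 the prime 59 does not ramify.
Euler's criterion: 74^29 mod 59 = 1. Thus (74|59) = 1.
Legendre symbol 1 ⇒ 59 is split.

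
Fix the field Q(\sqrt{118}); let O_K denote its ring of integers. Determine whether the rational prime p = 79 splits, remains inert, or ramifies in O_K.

p is inert

Since 118 ≢ 1 mod 4, the ring of integers is ℤ[√118] with discriminant 4·118 = 472.
Since gcd(79, 472) = 1 the prime 79 does not ramify.
Compute (118/79) via Euler: 39^((79-1)/2) mod 79 = 78, so (118/79) = -1.
d is a non-residue mod p, hence 79 remains inert in O_K.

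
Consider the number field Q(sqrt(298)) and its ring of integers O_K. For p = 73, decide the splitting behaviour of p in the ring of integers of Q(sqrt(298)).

splits completely

298 mod 4 = 2, hence disc K = 4·298 = 1192 and O_K = ℤ[√298].
Since gcd(73, 1192) = 1 the prime 73 does not ramify.
Compute (298/73) via Euler: 6^((73-1)/2) mod 73 = 1, so (298/73) = 1.
d is a quadratic residue mod p, hence 73 splits in O_K.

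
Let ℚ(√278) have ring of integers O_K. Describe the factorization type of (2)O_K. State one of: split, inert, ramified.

2 is ramified

278 mod 4 = 2, hence disc K = 4·278 = 1112 and O_K = ℤ[√278].
Ramification test: 2 | 1112. The prime 2 ramifies in K.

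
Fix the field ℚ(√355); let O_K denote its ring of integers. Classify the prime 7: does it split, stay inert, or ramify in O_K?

remains prime (inert)

d = 355 ≡ 3 (mod 4), so O_K = ℤ[√355] and disc(K) = 4d = 1420.
disc(K) = 1420 is not divisible by 7; 7 is unramified.
(355/7) = 5^3 mod 7 = 6, giving Legendre symbol -1.
d is a non-residue mod p, hence 7 remains inert in O_K.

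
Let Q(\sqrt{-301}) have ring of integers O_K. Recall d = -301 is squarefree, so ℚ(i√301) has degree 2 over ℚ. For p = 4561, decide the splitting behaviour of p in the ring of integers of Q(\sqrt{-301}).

d = -301 ≡ 3 (mod 4), so O_K = ℤ[√-301] and disc(K) = 4d = -1204.
Since gcd(4561, -1204) = 1 the prime 4561 does not ramify.
Legendre symbol by Euler's criterion: (-301/4561) ≡ (-301)^2280 ≡ 4560 (mod 4561), i.e. (-301/4561) = -1.
d is a non-residue mod p, hence 4561 remains inert in O_K.

remains prime (inert)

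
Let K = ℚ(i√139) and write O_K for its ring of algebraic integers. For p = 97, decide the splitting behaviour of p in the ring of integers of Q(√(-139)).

-139 mod 4 = 1, hence disc K = -139 and O_K = ℤ[(1+√-139)/2].
97 ∤ -139, so 97 is unramified.
(-139/97) = 55^48 mod 97 = 96, giving Legendre symbol -1.
d is a non-residue mod p, hence 97 remains inert in O_K.

remains prime (inert)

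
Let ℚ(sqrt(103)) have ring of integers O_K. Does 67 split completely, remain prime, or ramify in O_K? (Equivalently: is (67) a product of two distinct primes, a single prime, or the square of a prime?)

103 mod 4 = 3, hence disc K = 4·103 = 412 and O_K = ℤ[√103].
Since gcd(67, 412) = 1 the prime 67 does not ramify.
(103/67) = 36^33 mod 67 = 1, giving Legendre symbol 1.
d is a quadratic residue mod p, hence 67 splits in O_K.

split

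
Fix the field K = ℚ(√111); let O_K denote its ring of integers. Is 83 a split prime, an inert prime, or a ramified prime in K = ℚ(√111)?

d = 111 ≡ 3 (mod 4), so O_K = ℤ[√111] and disc(K) = 4d = 444.
disc(K) = 444 is not divisible by 83; 83 is unramified.
Compute (111/83) via Euler: 28^((83-1)/2) mod 83 = 1, so (111/83) = 1.
(111/83) = 1, so 83 splits.

splits completely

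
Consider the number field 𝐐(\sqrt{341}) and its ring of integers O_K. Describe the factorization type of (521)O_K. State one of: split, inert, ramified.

521 splits in O_K

d = 341 ≡ 1 (mod 4), so O_K = ℤ[(1+√341)/2] and disc(K) = d = 341.
Since gcd(521, 341) = 1 the prime 521 does not ramify.
(341/521) = 341^260 mod 521 = 1, giving Legendre symbol 1.
(341/521) = 1, so 521 splits.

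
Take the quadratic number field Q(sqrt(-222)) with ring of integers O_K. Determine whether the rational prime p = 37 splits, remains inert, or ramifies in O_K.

ramified

-222 mod 4 = 2, hence disc K = 4·(-222) = -888 and O_K = ℤ[√-222].
disc(K) = -888 = 37·(-24), so p = 37 is ramified.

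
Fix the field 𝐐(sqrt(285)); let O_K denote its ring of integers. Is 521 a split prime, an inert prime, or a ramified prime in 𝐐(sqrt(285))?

285 mod 4 = 1, hence disc K = 285 and O_K = ℤ[(1+√285)/2].
521 ∤ 285, so 521 is unramified.
(285/521) = 285^260 mod 521 = 1, giving Legendre symbol 1.
Legendre symbol 1 ⇒ 521 is split.

521 splits in O_K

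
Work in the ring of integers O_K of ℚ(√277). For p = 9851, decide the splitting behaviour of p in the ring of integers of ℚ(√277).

Since 277 ≡ 1 mod 4, the ring of integers is ℤ[(1+√277)/2] with discriminant 277.
9851 ∤ 277, so 9851 is unramified.
Legendre symbol by Euler's criterion: (277/9851) ≡ 277^4925 ≡ 1 (mod 9851), i.e. (277/9851) = 1.
(277/9851) = 1, so 9851 splits.

split — (9851) = 𝔭₁𝔭₂ with 𝔭₁ ≠ 𝔭₂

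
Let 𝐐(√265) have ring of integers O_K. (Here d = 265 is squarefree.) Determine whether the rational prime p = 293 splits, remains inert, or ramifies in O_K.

265 mod 4 = 1, hence disc K = 265 and O_K = ℤ[(1+√265)/2].
disc(K) = 265 is not divisible by 293; 293 is unramified.
Legendre symbol by Euler's criterion: (265/293) ≡ 265^146 ≡ 292 (mod 293), i.e. (265/293) = -1.
(265/293) = -1, so 293 is inert.

293 remains inert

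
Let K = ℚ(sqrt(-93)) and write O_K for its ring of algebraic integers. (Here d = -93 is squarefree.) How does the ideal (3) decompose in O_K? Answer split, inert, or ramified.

3 is ramified

Since -93 ≢ 1 mod 4, the ring of integers is ℤ[√-93] with discriminant 4·(-93) = -372.
Ramification test: 3 | -372. The prime 3 ramifies in K.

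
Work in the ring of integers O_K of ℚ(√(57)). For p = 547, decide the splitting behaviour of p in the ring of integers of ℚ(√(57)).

Since 57 ≡ 1 mod 4, the ring of integers is ℤ[(1+√57)/2] with discriminant 57.
Since gcd(547, 57) = 1 the prime 547 does not ramify.
Compute (57/547) via Euler: 57^((547-1)/2) mod 547 = 546, so (57/547) = -1.
(57/547) = -1, so 547 is inert.

remains prime (inert)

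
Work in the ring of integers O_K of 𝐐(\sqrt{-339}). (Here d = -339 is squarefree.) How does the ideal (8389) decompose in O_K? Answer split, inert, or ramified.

remains prime (inert)

Since -339 ≡ 1 mod 4, the ring of integers is ℤ[(1+√-339)/2] with discriminant -339.
disc(K) = -339 is not divisible by 8389; 8389 is unramified.
Compute (-339/8389) via Euler: 8050^((8389-1)/2) mod 8389 = 8388, so (-339/8389) = -1.
(-339/8389) = -1, so 8389 is inert.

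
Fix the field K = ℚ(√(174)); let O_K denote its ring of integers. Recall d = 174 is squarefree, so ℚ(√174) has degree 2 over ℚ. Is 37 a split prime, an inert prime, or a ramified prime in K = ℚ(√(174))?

d = 174 ≡ 2 (mod 4), so O_K = ℤ[√174] and disc(K) = 4d = 696.
disc(K) = 696 is not divisible by 37; 37 is unramified.
Legendre symbol by Euler's criterion: (174/37) ≡ 174^18 ≡ 1 (mod 37), i.e. (174/37) = 1.
d is a quadratic residue mod p, hence 37 splits in O_K.

p splits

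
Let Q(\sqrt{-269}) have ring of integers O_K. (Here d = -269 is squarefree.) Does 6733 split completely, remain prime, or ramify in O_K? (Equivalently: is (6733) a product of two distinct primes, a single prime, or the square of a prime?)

6733 remains inert

d = -269 ≡ 3 (mod 4), so O_K = ℤ[√-269] and disc(K) = 4d = -1076.
6733 ∤ -1076, so 6733 is unramified.
Legendre symbol by Euler's criterion: (-269/6733) ≡ (-269)^3366 ≡ 6732 (mod 6733), i.e. (-269/6733) = -1.
d is a non-residue mod p, hence 6733 remains inert in O_K.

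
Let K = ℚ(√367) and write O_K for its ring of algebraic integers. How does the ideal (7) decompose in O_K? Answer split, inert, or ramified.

Since 367 ≢ 1 mod 4, the ring of integers is ℤ[√367] with discriminant 4·367 = 1468.
disc(K) = 1468 is not divisible by 7; 7 is unramified.
(367/7) = 3^3 mod 7 = 6, giving Legendre symbol -1.
d is a non-residue mod p, hence 7 remains inert in O_K.

7 remains inert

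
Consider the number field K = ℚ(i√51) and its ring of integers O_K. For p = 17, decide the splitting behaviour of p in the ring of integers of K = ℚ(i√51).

Since -51 ≡ 1 mod 4, the ring of integers is ℤ[(1+√-51)/2] with discriminant -51.
Ramification test: 17 | -51. The prime 17 ramifies in K.

ramified — (17) = 𝔭²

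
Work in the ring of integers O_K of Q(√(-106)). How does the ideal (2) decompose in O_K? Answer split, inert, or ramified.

d = -106 ≡ 2 (mod 4), so O_K = ℤ[√-106] and disc(K) = 4d = -424.
2 divides disc(K) = -424, so 2 ramifies.

ramified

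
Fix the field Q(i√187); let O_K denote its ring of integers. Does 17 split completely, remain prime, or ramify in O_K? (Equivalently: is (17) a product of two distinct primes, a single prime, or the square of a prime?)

-187 mod 4 = 1, hence disc K = -187 and O_K = ℤ[(1+√-187)/2].
Ramification test: 17 | -187. The prime 17 ramifies in K.

17 is ramified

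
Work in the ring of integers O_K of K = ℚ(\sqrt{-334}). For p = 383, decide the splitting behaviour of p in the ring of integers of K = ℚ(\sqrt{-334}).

Since -334 ≢ 1 mod 4, the ring of integers is ℤ[√-334] with discriminant 4·(-334) = -1336.
383 ∤ -1336, so 383 is unramified.
Euler's criterion: (-334)^191 mod 383 = 1. Thus (-334|383) = 1.
d is a quadratic residue mod p, hence 383 splits in O_K.

p splits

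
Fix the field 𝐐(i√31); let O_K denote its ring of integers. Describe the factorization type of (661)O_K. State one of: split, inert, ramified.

split

Since -31 ≡ 1 mod 4, the ring of integers is ℤ[(1+√-31)/2] with discriminant -31.
Since gcd(661, -31) = 1 the prime 661 does not ramify.
Legendre symbol by Euler's criterion: (-31/661) ≡ (-31)^330 ≡ 1 (mod 661), i.e. (-31/661) = 1.
(-31/661) = 1, so 661 splits.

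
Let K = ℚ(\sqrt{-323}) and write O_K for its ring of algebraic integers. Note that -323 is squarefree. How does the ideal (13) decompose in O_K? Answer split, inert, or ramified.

inert — (13) stays prime in O_K

Since -323 ≡ 1 mod 4, the ring of integers is ℤ[(1+√-323)/2] with discriminant -323.
13 ∤ -323, so 13 is unramified.
Legendre symbol by Euler's criterion: (-323/13) ≡ (-323)^6 ≡ 12 (mod 13), i.e. (-323/13) = -1.
Legendre symbol -1 ⇒ 13 is inert.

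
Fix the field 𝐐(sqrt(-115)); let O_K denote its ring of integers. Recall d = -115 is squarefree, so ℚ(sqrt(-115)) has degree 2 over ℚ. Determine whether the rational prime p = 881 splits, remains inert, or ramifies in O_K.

inert

-115 mod 4 = 1, hence disc K = -115 and O_K = ℤ[(1+√-115)/2].
Since gcd(881, -115) = 1 the prime 881 does not ramify.
(-115/881) = 766^440 mod 881 = 880, giving Legendre symbol -1.
(-115/881) = -1, so 881 is inert.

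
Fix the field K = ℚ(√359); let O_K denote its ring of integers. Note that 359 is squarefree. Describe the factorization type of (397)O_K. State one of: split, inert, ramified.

359 mod 4 = 3, hence disc K = 4·359 = 1436 and O_K = ℤ[√359].
disc(K) = 1436 is not divisible by 397; 397 is unramified.
(359/397) = 359^198 mod 397 = 396, giving Legendre symbol -1.
(359/397) = -1, so 397 is inert.

397 remains inert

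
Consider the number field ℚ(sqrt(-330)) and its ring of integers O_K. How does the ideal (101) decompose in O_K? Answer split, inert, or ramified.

Since -330 ≢ 1 mod 4, the ring of integers is ℤ[√-330] with discriminant 4·(-330) = -1320.
101 ∤ -1320, so 101 is unramified.
(-330/101) = 74^50 mod 101 = 100, giving Legendre symbol -1.
(-330/101) = -1, so 101 is inert.

inert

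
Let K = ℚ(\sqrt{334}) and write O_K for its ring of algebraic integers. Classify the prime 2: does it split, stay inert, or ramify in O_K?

ramifies in O_K

Since 334 ≢ 1 mod 4, the ring of integers is ℤ[√334] with discriminant 4·334 = 1336.
Ramification test: 2 | 1336. The prime 2 ramifies in K.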